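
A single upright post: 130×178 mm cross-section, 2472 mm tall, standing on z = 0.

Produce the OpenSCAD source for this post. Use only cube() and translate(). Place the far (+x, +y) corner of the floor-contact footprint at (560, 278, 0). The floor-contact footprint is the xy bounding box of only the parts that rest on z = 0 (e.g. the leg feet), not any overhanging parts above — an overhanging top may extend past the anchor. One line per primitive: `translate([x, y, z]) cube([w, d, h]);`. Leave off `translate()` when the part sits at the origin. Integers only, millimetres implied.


translate([430, 100, 0]) cube([130, 178, 2472]);


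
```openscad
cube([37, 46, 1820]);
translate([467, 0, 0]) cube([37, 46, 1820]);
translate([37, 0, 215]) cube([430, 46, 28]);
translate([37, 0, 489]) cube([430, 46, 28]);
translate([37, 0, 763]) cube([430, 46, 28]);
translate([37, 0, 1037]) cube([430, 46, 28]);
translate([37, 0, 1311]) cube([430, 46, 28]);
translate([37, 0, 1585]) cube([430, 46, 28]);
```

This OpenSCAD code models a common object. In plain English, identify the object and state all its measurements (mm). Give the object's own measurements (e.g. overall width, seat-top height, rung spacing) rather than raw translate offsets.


A straight ladder. Two 37×46 mm vertical rails, 1820 mm tall, stand 504 mm apart (outside-to-outside) with their front faces coplanar on the −y side. 6 rungs, each 46 mm deep and 28 mm tall, span between the inner faces of the rails, front faces flush with the rails. The lowest rung's underside is at z = 215 mm and rungs are spaced 274 mm apart (underside to underside).


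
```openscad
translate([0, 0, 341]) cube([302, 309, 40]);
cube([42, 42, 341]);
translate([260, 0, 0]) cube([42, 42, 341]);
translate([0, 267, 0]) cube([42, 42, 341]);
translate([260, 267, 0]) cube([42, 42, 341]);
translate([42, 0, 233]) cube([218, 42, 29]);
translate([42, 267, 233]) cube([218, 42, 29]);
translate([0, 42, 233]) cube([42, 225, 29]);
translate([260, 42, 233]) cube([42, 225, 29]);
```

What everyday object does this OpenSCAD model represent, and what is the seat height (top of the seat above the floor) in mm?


A stool. The seat height is 381 mm.

A 302×309×40 slab at z = 341 on four corner posts — a stool. The seat top is 341 + 40 = 381 mm.


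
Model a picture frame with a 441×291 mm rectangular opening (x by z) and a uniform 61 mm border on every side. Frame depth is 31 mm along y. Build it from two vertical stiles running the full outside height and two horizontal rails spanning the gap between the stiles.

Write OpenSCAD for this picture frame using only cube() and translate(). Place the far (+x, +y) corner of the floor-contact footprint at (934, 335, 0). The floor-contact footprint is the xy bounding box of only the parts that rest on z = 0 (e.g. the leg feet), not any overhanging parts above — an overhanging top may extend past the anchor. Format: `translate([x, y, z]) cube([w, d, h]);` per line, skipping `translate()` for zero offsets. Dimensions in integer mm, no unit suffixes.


translate([371, 304, 0]) cube([61, 31, 413]);
translate([873, 304, 0]) cube([61, 31, 413]);
translate([432, 304, 0]) cube([441, 31, 61]);
translate([432, 304, 352]) cube([441, 31, 61]);


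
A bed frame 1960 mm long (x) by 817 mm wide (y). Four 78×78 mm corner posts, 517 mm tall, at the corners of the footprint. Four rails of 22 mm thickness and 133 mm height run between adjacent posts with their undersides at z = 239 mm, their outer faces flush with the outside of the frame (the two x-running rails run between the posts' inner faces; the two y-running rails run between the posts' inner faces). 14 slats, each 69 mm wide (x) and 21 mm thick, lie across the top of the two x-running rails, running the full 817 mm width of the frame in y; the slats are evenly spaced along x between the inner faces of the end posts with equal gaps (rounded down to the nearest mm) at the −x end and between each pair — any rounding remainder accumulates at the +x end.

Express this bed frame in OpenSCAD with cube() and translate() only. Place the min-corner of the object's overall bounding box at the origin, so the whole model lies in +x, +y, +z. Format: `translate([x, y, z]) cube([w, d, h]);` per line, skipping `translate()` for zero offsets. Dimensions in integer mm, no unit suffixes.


// slat z = rail_z + rail_h = 239 + 133 = 372
// slat gap = ⌊(1804 − 14·69) / 15⌋ = 55
cube([78, 78, 517]);
translate([0, 739, 0]) cube([78, 78, 517]);
translate([1882, 0, 0]) cube([78, 78, 517]);
translate([1882, 739, 0]) cube([78, 78, 517]);
translate([78, 0, 239]) cube([1804, 22, 133]);
translate([78, 795, 239]) cube([1804, 22, 133]);
translate([0, 78, 239]) cube([22, 661, 133]);
translate([1938, 78, 239]) cube([22, 661, 133]);
translate([133, 0, 372]) cube([69, 817, 21]);
translate([257, 0, 372]) cube([69, 817, 21]);
translate([381, 0, 372]) cube([69, 817, 21]);
translate([505, 0, 372]) cube([69, 817, 21]);
translate([629, 0, 372]) cube([69, 817, 21]);
translate([753, 0, 372]) cube([69, 817, 21]);
translate([877, 0, 372]) cube([69, 817, 21]);
translate([1001, 0, 372]) cube([69, 817, 21]);
translate([1125, 0, 372]) cube([69, 817, 21]);
translate([1249, 0, 372]) cube([69, 817, 21]);
translate([1373, 0, 372]) cube([69, 817, 21]);
translate([1497, 0, 372]) cube([69, 817, 21]);
translate([1621, 0, 372]) cube([69, 817, 21]);
translate([1745, 0, 372]) cube([69, 817, 21]);


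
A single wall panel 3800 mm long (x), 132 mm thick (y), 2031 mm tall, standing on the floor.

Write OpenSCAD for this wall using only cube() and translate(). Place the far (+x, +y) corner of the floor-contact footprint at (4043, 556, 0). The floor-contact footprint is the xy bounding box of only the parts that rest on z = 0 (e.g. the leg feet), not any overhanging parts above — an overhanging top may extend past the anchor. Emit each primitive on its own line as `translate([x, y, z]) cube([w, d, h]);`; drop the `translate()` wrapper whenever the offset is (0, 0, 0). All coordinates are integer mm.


translate([243, 424, 0]) cube([3800, 132, 2031]);


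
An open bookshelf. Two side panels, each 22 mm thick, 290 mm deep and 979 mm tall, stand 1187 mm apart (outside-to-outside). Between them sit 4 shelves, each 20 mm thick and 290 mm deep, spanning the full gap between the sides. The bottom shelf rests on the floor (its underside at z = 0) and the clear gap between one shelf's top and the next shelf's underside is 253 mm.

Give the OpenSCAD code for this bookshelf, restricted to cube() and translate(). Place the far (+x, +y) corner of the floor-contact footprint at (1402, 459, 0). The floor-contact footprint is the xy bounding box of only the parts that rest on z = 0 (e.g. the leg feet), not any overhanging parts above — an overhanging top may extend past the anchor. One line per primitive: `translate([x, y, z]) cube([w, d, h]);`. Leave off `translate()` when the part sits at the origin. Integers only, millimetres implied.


translate([215, 169, 0]) cube([22, 290, 979]);
translate([1380, 169, 0]) cube([22, 290, 979]);
translate([237, 169, 0]) cube([1143, 290, 20]);
translate([237, 169, 273]) cube([1143, 290, 20]);
translate([237, 169, 546]) cube([1143, 290, 20]);
translate([237, 169, 819]) cube([1143, 290, 20]);


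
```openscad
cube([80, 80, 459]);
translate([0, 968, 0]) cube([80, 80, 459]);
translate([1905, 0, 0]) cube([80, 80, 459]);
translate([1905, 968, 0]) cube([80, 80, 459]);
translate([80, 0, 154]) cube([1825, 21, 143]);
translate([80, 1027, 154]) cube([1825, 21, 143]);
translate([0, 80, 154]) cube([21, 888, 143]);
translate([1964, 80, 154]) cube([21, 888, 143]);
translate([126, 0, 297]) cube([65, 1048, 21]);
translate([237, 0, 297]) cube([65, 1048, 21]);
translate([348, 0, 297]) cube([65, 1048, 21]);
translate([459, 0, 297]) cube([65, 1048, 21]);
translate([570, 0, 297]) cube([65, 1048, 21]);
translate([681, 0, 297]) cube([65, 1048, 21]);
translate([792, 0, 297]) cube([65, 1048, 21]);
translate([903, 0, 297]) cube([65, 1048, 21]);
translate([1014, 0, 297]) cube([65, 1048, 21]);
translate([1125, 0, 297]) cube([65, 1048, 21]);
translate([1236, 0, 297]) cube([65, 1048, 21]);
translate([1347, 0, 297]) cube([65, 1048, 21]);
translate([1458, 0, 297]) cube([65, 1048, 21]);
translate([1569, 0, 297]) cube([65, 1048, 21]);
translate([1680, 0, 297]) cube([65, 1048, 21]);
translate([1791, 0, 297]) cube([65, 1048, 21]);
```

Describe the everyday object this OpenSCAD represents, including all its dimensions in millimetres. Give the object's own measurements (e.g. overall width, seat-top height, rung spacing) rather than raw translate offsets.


A bed frame 1985 mm long (x) by 1048 mm wide (y). Four 80×80 mm corner posts, 459 mm tall, at the corners of the footprint. Four rails of 21 mm thickness and 143 mm height run between adjacent posts with their undersides at z = 154 mm, their outer faces flush with the outside of the frame (the two x-running rails run between the posts' inner faces; the two y-running rails run between the posts' inner faces). 16 slats, each 65 mm wide (x) and 21 mm thick, lie across the top of the two x-running rails, running the full 1048 mm width of the frame in y; along x they sit between the end posts with a 46 mm gap after the −x posts and between neighbouring slats, leaving 49 mm before the +x posts.


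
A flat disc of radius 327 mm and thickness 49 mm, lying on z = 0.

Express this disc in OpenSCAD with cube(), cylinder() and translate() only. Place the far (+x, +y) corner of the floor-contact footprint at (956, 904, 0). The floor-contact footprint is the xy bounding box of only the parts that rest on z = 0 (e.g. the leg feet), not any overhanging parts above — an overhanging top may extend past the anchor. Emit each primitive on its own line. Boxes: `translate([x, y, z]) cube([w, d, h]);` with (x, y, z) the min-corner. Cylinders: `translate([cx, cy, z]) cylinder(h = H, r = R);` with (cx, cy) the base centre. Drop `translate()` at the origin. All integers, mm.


translate([629, 577, 0]) cylinder(h = 49, r = 327);


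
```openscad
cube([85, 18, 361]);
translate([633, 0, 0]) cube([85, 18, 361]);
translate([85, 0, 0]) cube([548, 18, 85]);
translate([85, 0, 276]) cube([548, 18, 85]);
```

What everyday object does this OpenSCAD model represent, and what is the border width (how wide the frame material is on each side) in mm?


A picture frame. The border width is 85 mm.

Four thin pieces enclosing a rectangular opening — a picture frame. The two full-height stiles are 361 mm tall; the top rail sits at z = 276 and is 85 mm tall, so the border above the opening is 361 − 276 = 85 mm, matching the stile x-width.


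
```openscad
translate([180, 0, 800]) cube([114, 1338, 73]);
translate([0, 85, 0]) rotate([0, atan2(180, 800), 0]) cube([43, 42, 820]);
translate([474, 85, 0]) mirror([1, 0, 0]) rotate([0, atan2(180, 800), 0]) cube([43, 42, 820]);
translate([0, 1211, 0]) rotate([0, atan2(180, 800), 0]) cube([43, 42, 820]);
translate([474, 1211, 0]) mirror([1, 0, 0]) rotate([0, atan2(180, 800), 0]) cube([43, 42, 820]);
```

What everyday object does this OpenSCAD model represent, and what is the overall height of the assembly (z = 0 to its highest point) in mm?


A sawhorse. The overall height is 873 mm.

A beam across two mirrored pairs of raked legs — a sawhorse. The beam's underside is at z = 800 (matching the legs' vertical rise in atan2(180, 800)) and the beam is 73 mm tall, so its top is at 800 + 73 = 873 mm. The raked legs top out at the beam's underside, so that is the highest point.


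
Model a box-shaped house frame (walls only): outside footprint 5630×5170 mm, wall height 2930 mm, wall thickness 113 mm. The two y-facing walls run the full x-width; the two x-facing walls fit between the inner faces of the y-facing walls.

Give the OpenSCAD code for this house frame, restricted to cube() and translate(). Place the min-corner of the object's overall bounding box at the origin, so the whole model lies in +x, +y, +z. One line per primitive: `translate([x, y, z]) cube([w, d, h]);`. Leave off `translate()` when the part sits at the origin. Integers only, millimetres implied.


cube([5630, 113, 2930]);
translate([0, 5057, 0]) cube([5630, 113, 2930]);
translate([0, 113, 0]) cube([113, 4944, 2930]);
translate([5517, 113, 0]) cube([113, 4944, 2930]);


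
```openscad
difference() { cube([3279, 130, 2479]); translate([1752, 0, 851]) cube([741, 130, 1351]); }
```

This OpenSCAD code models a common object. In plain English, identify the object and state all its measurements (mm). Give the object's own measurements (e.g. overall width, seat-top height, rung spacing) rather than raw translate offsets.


A wall 3279 mm long (x), 130 mm thick (y), 2479 mm tall, with a rectangular window opening cut through it. The opening is 741 mm wide and 1351 mm tall; its sill is at z = 851 mm and its near (−x) edge is 1752 mm from the wall's −x end. The opening passes through the full wall thickness.


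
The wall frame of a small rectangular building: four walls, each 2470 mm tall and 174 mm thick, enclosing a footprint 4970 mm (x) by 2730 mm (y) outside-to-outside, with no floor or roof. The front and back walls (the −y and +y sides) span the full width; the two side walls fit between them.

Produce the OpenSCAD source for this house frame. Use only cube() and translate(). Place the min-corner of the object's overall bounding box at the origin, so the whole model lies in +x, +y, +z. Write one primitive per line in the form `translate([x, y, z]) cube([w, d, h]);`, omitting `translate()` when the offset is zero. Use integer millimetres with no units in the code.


cube([4970, 174, 2470]);
translate([0, 2556, 0]) cube([4970, 174, 2470]);
translate([0, 174, 0]) cube([174, 2382, 2470]);
translate([4796, 174, 0]) cube([174, 2382, 2470]);


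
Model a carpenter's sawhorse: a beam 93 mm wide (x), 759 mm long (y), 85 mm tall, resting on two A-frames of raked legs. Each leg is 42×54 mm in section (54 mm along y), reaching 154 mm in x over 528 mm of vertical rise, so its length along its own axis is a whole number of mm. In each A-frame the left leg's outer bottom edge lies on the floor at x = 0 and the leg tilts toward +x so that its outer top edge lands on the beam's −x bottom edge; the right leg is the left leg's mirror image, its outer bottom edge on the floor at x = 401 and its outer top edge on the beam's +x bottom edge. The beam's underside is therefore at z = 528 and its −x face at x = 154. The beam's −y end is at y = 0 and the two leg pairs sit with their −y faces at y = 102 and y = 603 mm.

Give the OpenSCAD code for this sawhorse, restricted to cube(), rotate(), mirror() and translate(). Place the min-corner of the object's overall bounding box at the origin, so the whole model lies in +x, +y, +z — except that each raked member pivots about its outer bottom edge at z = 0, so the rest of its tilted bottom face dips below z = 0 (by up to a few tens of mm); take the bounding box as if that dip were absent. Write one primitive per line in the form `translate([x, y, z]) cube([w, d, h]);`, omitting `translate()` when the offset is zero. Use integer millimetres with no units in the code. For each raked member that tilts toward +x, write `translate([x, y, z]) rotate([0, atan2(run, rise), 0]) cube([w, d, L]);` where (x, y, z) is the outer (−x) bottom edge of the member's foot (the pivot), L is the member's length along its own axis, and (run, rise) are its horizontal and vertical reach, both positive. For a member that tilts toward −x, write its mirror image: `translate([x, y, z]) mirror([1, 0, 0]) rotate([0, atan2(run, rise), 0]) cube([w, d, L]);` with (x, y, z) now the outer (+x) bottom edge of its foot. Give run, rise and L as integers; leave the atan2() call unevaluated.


translate([154, 0, 528]) cube([93, 759, 85]);
translate([0, 102, 0]) rotate([0, atan2(154, 528), 0]) cube([42, 54, 550]);
translate([401, 102, 0]) mirror([1, 0, 0]) rotate([0, atan2(154, 528), 0]) cube([42, 54, 550]);
translate([0, 603, 0]) rotate([0, atan2(154, 528), 0]) cube([42, 54, 550]);
translate([401, 603, 0]) mirror([1, 0, 0]) rotate([0, atan2(154, 528), 0]) cube([42, 54, 550]);


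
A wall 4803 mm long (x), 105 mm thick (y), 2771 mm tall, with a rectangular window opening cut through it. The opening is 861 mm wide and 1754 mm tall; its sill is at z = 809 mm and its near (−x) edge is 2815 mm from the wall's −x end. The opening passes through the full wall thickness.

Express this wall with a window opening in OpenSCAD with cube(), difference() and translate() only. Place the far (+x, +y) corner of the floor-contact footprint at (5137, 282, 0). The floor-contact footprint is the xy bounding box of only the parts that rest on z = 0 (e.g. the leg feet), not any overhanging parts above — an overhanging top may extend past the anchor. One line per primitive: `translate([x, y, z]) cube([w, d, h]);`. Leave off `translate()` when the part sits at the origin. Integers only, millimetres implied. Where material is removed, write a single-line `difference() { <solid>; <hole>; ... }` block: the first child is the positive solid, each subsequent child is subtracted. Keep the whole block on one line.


difference() { translate([334, 177, 0]) cube([4803, 105, 2771]); translate([3149, 177, 809]) cube([861, 105, 1754]); }


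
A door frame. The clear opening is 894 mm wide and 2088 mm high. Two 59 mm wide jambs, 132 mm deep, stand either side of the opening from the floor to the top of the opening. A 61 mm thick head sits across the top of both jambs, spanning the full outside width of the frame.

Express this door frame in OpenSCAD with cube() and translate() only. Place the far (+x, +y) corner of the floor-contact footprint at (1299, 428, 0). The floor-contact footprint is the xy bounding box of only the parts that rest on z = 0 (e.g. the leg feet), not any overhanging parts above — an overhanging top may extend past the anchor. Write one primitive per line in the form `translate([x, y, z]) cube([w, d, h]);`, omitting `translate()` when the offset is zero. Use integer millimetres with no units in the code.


translate([287, 296, 0]) cube([59, 132, 2088]);
translate([1240, 296, 0]) cube([59, 132, 2088]);
translate([287, 296, 2088]) cube([1012, 132, 61]);


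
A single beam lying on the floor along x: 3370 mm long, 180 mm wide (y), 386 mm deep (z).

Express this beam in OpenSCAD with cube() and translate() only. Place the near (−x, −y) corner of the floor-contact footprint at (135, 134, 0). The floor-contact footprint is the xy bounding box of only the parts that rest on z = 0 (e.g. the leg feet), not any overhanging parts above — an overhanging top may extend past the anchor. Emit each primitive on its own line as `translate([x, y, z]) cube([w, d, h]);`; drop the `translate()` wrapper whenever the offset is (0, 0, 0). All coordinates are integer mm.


translate([135, 134, 0]) cube([3370, 180, 386]);


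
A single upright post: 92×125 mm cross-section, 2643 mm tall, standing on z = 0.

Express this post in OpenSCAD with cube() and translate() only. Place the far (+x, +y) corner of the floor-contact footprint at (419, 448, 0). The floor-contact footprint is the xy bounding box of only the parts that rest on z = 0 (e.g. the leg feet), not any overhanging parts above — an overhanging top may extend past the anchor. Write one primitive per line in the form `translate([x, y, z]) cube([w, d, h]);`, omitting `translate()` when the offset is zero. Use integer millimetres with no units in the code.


translate([327, 323, 0]) cube([92, 125, 2643]);


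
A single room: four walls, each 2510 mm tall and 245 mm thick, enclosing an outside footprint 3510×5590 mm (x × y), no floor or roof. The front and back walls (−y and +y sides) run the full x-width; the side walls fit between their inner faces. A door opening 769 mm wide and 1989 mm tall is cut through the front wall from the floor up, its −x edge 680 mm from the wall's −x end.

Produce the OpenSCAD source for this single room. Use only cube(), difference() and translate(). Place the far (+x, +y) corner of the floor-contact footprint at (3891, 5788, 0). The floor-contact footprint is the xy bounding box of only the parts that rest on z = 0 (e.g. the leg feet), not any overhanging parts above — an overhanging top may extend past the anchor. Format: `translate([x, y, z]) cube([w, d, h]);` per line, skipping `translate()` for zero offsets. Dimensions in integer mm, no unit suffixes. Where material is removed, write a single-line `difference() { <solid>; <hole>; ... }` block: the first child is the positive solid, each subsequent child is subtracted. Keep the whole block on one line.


difference() { translate([381, 198, 0]) cube([3510, 245, 2510]); translate([1061, 198, 0]) cube([769, 245, 1989]); }
translate([381, 5543, 0]) cube([3510, 245, 2510]);
translate([381, 443, 0]) cube([245, 5100, 2510]);
translate([3646, 443, 0]) cube([245, 5100, 2510]);


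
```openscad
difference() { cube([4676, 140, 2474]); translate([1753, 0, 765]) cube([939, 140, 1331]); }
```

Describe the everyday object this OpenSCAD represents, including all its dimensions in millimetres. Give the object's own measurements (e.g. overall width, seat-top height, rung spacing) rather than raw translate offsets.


A wall 4676 mm long (x), 140 mm thick (y), 2474 mm tall, with a rectangular window opening cut through it. The opening is 939 mm wide and 1331 mm tall; its sill is at z = 765 mm and its near (−x) edge is 1753 mm from the wall's −x end. The opening passes through the full wall thickness.


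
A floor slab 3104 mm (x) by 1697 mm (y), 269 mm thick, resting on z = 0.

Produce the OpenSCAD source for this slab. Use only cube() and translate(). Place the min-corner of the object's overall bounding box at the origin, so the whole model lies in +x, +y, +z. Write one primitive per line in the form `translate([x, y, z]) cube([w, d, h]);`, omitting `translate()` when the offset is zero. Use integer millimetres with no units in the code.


cube([3104, 1697, 269]);


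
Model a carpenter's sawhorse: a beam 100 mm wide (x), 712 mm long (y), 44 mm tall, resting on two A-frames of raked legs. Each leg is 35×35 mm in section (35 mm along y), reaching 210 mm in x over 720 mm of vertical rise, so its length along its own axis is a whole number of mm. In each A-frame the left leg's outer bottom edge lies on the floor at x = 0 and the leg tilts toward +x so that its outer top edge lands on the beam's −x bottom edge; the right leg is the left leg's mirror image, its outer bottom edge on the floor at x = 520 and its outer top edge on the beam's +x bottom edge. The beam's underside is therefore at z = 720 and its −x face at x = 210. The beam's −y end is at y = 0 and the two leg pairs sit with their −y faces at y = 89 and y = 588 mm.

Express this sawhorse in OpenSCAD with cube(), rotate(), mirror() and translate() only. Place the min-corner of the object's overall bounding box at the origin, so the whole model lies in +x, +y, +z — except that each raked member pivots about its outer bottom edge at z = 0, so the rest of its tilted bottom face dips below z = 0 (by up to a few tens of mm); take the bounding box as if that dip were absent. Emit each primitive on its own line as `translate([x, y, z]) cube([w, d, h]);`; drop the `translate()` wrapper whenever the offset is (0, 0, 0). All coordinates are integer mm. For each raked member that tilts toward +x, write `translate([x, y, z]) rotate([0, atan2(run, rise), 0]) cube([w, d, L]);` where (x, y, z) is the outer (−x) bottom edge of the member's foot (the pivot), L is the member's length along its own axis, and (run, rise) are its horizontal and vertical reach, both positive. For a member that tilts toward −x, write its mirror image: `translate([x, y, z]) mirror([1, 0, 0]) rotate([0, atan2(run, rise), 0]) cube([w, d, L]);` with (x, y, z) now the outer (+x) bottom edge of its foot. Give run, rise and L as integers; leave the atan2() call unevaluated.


translate([210, 0, 720]) cube([100, 712, 44]);
translate([0, 89, 0]) rotate([0, atan2(210, 720), 0]) cube([35, 35, 750]);
translate([520, 89, 0]) mirror([1, 0, 0]) rotate([0, atan2(210, 720), 0]) cube([35, 35, 750]);
translate([0, 588, 0]) rotate([0, atan2(210, 720), 0]) cube([35, 35, 750]);
translate([520, 588, 0]) mirror([1, 0, 0]) rotate([0, atan2(210, 720), 0]) cube([35, 35, 750]);


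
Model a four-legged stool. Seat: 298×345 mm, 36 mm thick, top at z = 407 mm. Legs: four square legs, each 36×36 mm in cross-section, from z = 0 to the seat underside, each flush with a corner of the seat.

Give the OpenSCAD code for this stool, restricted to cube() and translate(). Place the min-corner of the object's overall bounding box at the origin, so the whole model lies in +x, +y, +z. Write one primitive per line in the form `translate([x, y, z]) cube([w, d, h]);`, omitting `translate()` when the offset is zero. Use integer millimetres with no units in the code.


// leg_h = 407 - 36 = 371
translate([0, 0, 371]) cube([298, 345, 36]);
cube([36, 36, 371]);
translate([262, 0, 0]) cube([36, 36, 371]);
translate([0, 309, 0]) cube([36, 36, 371]);
translate([262, 309, 0]) cube([36, 36, 371]);


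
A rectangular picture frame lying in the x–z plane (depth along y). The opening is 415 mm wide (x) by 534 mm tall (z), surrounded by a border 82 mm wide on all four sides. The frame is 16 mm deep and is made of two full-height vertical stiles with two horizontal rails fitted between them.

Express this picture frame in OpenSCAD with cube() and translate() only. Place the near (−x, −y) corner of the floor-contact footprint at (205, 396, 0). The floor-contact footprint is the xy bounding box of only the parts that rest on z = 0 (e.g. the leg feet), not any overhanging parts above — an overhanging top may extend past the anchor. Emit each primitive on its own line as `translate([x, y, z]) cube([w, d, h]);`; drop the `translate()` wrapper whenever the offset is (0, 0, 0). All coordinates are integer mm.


translate([205, 396, 0]) cube([82, 16, 698]);
translate([702, 396, 0]) cube([82, 16, 698]);
translate([287, 396, 0]) cube([415, 16, 82]);
translate([287, 396, 616]) cube([415, 16, 82]);


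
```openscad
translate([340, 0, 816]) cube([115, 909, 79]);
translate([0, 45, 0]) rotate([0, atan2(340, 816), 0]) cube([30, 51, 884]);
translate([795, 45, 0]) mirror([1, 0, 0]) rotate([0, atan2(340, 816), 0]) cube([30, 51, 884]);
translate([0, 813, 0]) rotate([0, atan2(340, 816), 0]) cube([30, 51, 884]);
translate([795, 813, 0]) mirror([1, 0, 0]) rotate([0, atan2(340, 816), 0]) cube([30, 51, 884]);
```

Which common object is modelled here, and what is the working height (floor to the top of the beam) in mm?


A sawhorse. The overall height is 895 mm.

A beam across two mirrored pairs of raked legs — a sawhorse. The beam's underside is at z = 816 (matching the legs' vertical rise in atan2(340, 816)) and the beam is 79 mm tall, so its top is at 816 + 79 = 895 mm. The raked legs top out at the beam's underside, so that is the highest point.


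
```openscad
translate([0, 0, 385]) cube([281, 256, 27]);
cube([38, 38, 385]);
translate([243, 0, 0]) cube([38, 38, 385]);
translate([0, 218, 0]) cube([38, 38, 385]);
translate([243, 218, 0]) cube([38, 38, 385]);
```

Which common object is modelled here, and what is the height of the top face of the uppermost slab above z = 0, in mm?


A stool. The seat height is 412 mm.

A 281×256×27 slab at z = 385 on four corner posts — a stool. The seat top is 385 + 27 = 412 mm.


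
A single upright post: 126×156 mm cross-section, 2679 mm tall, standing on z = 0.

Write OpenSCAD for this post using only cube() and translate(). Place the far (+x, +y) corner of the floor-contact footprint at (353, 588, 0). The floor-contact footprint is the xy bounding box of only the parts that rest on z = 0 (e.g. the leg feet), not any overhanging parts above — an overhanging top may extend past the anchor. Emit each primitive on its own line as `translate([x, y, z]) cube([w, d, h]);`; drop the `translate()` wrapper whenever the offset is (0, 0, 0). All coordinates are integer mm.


translate([227, 432, 0]) cube([126, 156, 2679]);


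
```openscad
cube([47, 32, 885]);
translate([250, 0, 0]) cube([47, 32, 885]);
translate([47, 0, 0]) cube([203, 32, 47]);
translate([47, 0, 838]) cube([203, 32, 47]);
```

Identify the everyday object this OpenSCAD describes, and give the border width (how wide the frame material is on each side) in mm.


A picture frame. The border width is 47 mm.

Four thin pieces enclosing a rectangular opening — a picture frame. The two full-height stiles are 885 mm tall; the top rail sits at z = 838 and is 47 mm tall, so the border above the opening is 885 − 838 = 47 mm, matching the stile x-width.


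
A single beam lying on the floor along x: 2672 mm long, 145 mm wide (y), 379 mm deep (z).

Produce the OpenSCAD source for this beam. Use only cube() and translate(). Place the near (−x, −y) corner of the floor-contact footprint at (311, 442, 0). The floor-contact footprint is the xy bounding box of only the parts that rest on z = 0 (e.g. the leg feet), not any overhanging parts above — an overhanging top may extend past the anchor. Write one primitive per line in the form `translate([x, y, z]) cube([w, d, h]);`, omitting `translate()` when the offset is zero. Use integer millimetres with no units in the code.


translate([311, 442, 0]) cube([2672, 145, 379]);


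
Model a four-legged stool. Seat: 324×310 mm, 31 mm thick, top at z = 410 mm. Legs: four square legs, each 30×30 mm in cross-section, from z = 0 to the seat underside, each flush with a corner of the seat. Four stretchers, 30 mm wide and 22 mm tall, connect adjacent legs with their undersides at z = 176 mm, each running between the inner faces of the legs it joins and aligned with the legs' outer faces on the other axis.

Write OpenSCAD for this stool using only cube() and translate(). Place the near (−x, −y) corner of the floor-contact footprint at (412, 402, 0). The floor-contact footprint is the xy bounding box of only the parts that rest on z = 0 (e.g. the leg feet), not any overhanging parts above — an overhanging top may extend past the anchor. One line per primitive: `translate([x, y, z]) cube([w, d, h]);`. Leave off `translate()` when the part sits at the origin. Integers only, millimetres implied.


translate([412, 402, 379]) cube([324, 310, 31]);
translate([412, 402, 0]) cube([30, 30, 379]);
translate([706, 402, 0]) cube([30, 30, 379]);
translate([412, 682, 0]) cube([30, 30, 379]);
translate([706, 682, 0]) cube([30, 30, 379]);
translate([442, 402, 176]) cube([264, 30, 22]);
translate([442, 682, 176]) cube([264, 30, 22]);
translate([412, 432, 176]) cube([30, 250, 22]);
translate([706, 432, 176]) cube([30, 250, 22]);


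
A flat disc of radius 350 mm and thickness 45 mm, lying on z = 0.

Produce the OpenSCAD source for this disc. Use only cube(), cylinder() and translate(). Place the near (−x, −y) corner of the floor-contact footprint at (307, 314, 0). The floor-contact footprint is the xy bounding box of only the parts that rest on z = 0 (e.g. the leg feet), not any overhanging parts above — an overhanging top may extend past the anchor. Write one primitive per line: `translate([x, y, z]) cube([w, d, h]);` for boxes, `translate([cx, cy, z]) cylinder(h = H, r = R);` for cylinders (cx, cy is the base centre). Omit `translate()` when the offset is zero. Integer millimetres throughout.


translate([657, 664, 0]) cylinder(h = 45, r = 350);


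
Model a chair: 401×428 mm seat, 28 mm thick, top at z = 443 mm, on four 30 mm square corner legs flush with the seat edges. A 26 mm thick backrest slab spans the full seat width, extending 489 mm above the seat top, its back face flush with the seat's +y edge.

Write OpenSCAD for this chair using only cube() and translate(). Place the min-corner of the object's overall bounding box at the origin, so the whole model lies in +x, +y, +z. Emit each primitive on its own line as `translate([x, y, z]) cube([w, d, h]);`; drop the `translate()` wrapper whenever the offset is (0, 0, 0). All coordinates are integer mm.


// leg_h = 443 - 28 = 415
translate([0, 0, 415]) cube([401, 428, 28]);
cube([30, 30, 415]);
translate([371, 0, 0]) cube([30, 30, 415]);
translate([0, 398, 0]) cube([30, 30, 415]);
translate([371, 398, 0]) cube([30, 30, 415]);
translate([0, 402, 443]) cube([401, 26, 489]);


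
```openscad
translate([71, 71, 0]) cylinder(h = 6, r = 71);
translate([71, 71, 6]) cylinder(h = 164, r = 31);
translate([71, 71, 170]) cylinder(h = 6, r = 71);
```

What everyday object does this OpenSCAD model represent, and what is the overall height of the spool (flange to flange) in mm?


A spool. The overall height is 176 mm.

Three coaxial cylinders, large–small–large — a spool. Two 6 mm flanges and a 164 mm core give 6 + 164 + 6 = 176 mm.


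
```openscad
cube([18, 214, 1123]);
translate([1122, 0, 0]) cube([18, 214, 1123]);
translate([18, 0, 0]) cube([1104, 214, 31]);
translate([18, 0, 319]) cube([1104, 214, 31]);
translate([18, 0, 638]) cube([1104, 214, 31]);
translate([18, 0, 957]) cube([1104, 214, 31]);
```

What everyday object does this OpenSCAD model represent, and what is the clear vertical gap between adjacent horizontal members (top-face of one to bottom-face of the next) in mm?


A bookshelf. The clear shelf gap is 288 mm.

Two tall side panels with 4 horizontal boards between them — a bookshelf. The first two shelf undersides are at z = 0 and z = 319; with shelf thickness 31, the clear gap is 319 − 0 − 31 = 288 mm.


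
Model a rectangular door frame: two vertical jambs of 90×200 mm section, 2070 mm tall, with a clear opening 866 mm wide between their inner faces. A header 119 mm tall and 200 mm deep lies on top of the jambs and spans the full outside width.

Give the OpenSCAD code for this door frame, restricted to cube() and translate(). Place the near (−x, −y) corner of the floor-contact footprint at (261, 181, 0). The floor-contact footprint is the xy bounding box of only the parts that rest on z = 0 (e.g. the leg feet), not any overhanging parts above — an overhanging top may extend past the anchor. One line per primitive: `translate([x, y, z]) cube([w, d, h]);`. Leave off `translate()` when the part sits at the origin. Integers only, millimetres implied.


translate([261, 181, 0]) cube([90, 200, 2070]);
translate([1217, 181, 0]) cube([90, 200, 2070]);
translate([261, 181, 2070]) cube([1046, 200, 119]);


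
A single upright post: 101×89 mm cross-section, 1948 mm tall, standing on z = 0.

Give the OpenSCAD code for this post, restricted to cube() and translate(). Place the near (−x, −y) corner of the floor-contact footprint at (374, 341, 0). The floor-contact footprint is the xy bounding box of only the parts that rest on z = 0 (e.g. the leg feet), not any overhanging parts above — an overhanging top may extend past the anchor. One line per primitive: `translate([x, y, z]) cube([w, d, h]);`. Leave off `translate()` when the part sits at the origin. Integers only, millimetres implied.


translate([374, 341, 0]) cube([101, 89, 1948]);


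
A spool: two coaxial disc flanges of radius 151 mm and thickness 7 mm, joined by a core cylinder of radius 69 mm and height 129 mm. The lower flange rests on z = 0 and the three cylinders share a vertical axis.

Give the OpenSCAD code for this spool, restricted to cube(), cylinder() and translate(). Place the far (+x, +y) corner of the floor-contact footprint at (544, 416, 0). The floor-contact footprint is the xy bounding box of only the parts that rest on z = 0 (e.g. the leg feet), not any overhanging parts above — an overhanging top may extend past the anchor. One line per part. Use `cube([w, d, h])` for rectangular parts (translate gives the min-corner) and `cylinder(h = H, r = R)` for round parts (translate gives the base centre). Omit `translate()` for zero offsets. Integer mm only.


translate([393, 265, 0]) cylinder(h = 7, r = 151);
translate([393, 265, 7]) cylinder(h = 129, r = 69);
translate([393, 265, 136]) cylinder(h = 7, r = 151);


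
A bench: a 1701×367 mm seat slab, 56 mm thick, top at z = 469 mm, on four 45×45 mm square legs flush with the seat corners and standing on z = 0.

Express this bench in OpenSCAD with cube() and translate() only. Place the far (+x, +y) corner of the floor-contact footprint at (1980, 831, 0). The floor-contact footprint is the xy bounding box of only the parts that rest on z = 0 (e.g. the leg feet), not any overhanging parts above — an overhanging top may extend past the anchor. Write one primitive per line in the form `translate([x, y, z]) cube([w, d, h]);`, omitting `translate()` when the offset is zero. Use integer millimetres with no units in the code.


// leg_h = 469 − 56 = 413
translate([279, 464, 413]) cube([1701, 367, 56]);
translate([279, 464, 0]) cube([45, 45, 413]);
translate([279, 786, 0]) cube([45, 45, 413]);
translate([1935, 464, 0]) cube([45, 45, 413]);
translate([1935, 786, 0]) cube([45, 45, 413]);


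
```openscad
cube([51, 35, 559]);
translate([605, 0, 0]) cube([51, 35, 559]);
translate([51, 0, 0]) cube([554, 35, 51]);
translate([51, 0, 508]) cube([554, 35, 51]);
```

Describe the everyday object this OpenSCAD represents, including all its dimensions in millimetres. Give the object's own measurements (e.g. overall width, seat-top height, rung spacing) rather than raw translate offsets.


A rectangular picture frame lying in the x–z plane (depth along y). The opening is 554 mm wide (x) by 457 mm tall (z), surrounded by a border 51 mm wide on all four sides. The frame is 35 mm deep and is made of two full-height vertical stiles with two horizontal rails fitted between them.


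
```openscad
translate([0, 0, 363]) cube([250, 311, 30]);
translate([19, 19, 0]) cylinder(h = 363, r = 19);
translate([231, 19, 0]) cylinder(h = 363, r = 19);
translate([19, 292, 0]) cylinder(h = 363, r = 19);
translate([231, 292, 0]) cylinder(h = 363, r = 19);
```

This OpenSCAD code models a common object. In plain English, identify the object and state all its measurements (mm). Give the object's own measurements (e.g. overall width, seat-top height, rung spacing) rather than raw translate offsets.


A four-legged stool. The seat is a 250×311×30 mm slab whose top surface is at z = 393 mm; four round legs, each 38 mm in diameter, run from the floor (z = 0) to the underside of the seat, each leg's axis is inset half a diameter from the nearest pair of seat edges (so the leg's bounding box is flush with the corner).


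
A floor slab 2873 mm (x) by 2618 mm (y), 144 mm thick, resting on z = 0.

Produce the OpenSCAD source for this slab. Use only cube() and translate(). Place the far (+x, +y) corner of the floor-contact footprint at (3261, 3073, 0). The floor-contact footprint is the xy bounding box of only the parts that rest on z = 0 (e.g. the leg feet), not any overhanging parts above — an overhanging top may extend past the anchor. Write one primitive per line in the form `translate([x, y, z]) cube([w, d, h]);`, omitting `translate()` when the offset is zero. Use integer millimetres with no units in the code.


translate([388, 455, 0]) cube([2873, 2618, 144]);


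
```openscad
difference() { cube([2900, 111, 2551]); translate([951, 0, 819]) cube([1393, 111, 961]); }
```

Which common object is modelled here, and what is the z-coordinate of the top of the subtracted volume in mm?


A wall with a window opening. The window head height is 1780 mm.

A wall with a rectangular opening subtracted — a window. Sill at z = 819, opening 961 mm tall, so the head is at 819 + 961 = 1780 mm.


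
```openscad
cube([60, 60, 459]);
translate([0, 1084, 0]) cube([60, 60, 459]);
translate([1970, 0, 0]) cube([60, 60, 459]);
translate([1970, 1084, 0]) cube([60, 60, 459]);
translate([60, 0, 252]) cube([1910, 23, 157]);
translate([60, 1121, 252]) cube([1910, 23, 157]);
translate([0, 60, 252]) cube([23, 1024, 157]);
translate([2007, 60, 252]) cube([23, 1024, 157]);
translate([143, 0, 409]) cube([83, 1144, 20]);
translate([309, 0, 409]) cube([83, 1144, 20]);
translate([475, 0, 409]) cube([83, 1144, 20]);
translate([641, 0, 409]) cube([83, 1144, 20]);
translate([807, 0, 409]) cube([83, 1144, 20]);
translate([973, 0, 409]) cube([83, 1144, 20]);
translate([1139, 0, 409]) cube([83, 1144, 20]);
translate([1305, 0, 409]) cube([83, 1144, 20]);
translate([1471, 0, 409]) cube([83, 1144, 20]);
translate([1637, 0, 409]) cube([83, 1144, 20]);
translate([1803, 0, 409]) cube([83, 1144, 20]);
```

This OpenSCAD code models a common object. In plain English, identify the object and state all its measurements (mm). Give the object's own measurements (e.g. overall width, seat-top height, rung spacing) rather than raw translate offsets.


A bed frame 2030 mm long (x) by 1144 mm wide (y). Four 60×60 mm corner posts, 459 mm tall, at the corners of the footprint. Four rails of 23 mm thickness and 157 mm height run between adjacent posts with their undersides at z = 252 mm, their outer faces flush with the outside of the frame (the two x-running rails run between the posts' inner faces; the two y-running rails run between the posts' inner faces). 11 slats, each 83 mm wide (x) and 20 mm thick, lie across the top of the two x-running rails, running the full 1144 mm width of the frame in y; along x they sit between the end posts with a 83 mm gap after the −x posts and between neighbouring slats, leaving 84 mm before the +x posts.
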